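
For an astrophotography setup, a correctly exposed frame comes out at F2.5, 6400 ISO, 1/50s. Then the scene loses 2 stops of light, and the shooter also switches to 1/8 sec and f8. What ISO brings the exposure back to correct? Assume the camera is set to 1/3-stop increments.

Scene light: 2 stops darker.
Shutter speed: 1/50 → 1/40 → 1/30 → 1/25 → 1/20 → 1/15 → 1/13 → 1/10 → 1/8 — 2 2/3 stops longer (brighter).
Aperture: f/2.5 → f/2.8 → f/3.2 → f/3.5 → f/4 → f/4.5 → f/5 → f/5.6 → f/6.3 → f/7.1 → f/8 — 3 1/3 stops narrower (darker).
Net so far: 2 2/3 stops darker. ISO: 6400 → 8000 → 10000 → 12800 → 16000 → 20000 → 25600 → 32000 → 40000.

ISO 40000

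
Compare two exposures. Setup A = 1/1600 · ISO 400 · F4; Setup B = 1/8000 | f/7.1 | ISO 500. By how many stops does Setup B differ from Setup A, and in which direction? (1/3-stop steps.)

3 2/3 stops darker

Aperture: f/4 → f/4.5 → f/5 → f/5.6 → f/6.3 → f/7.1 — 1 2/3 stops stopped down (darker).
Shutter speed: 1/1600 → 1/2000 → 1/2500 → 1/3200 → 1/4000 → 1/5000 → 1/6400 → 1/8000 — 2 1/3 stops shorter (darker).
ISO: 400 → 500 — 1/3 stop higher (brighter).
Net: −1 2/3 −2 1/3 +1/3 = −3 2/3 stops.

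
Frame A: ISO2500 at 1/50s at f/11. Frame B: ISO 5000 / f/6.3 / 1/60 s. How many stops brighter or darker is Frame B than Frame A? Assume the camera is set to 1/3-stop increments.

Aperture: f/11 → f/10 → f/9 → f/8 → f/7.1 → f/6.3 — 1 2/3 stops larger aperture (brighter).
Shutter speed: 1/50 → 1/60 — 1/3 stop faster (darker).
ISO: 2500 → 3200 → 4000 → 5000 — 1 stop raised (brighter).
Net: +1 2/3 −1/3 +1 = +2 1/3 stops.

2 1/3 stops brighter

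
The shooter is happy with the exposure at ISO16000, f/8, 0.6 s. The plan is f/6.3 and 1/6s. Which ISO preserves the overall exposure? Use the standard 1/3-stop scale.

Aperture: f/8 → f/7.1 → f/6.3 — 2/3 stop larger aperture (brighter).
Shutter speed: 0.6 → 0.5 → 0.4 → 0.3 → 1/4 → 1/5 → 1/6 — 2 stops shorter (darker).
Net change so far: 1 1/3 stops darker. Offset with the ISO: 16000 → 20000 → 25600 → 32000 → 40000.

ISO 40000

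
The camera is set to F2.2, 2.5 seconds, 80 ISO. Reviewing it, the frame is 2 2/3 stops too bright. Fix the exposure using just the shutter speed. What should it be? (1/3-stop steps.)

Overexposed by 2 2/3 stops → need 2 2/3 stops darker.
Shutter speed: 2.5 → 2 → 1.6 → 1.3 → 1 → 0.8 → 0.6 → 0.5 → 0.4.

0.4 s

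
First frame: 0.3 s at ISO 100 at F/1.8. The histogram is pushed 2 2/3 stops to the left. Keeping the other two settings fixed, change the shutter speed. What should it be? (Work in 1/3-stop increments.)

2 s

Underexposed by 2 2/3 stops → need 2 2/3 stops brighter.
Shutter speed: 0.3 → 0.4 → 0.5 → 0.6 → 0.8 → 1 → 1.3 → 1.6 → 2.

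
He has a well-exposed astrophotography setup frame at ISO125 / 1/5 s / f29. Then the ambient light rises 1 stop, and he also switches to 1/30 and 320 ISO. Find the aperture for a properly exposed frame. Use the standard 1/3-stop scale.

Scene light: 1 stop brighter.
Shutter speed: 1/5 → 1/6 → 1/8 → 1/10 → 1/13 → 1/15 → 1/20 → 1/25 → 1/30 — 2 2/3 stops shorter (darker).
ISO: 125 → 160 → 200 → 250 → 320 — 1 1/3 stops higher (brighter).
Net so far: 1/3 stop darker. Aperture: f/29 → f/25.

f/25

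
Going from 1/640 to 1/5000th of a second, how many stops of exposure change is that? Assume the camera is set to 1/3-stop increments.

1/640 → 1/800 → 1/1000 → 1/1250 → 1/1600 → 1/2000 → 1/2500 → 1/3200 → 1/4000 → 1/5000 — count the steps: 9 third-stops = 3 stops.

3 stops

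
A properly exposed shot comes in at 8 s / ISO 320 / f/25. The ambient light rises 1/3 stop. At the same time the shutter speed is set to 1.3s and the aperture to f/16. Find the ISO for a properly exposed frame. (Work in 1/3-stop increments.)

ISO 640

Scene light: 1/3 stop brighter.
Shutter speed: 8 → 6 → 5 → 4 → 3.2 → 2.5 → 2 → 1.6 → 1.3 — 2 2/3 stops faster (darker).
Aperture: f/25 → f/22 → f/20 → f/18 → f/16 — 1 1/3 stops opened up (brighter).
Net so far: 1 stop darker. ISO: 320 → 400 → 500 → 640.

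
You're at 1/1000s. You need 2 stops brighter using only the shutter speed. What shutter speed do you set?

1/250s

Shutter speed: 1/1000 → 1/500 → 1/250 — 2 stops longer (brighter).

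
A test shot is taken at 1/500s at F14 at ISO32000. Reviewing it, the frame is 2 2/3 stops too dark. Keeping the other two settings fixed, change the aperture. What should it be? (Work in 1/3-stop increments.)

Underexposed by 2 2/3 stops → need 2 2/3 stops brighter.
Aperture: f/14 → f/13 → f/11 → f/10 → f/9 → f/8 → f/7.1 → f/6.3 → f/5.6.

f/5.6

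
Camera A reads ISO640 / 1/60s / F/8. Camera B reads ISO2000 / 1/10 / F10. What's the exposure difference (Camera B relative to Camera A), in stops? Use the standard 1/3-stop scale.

Aperture: f/8 → f/9 → f/10 — 2/3 stop smaller aperture (darker).
Shutter speed: 1/60 → 1/50 → 1/40 → 1/30 → 1/25 → 1/20 → 1/15 → 1/13 → 1/10 — 2 2/3 stops longer (brighter).
ISO: 640 → 800 → 1000 → 1250 → 1600 → 2000 — 1 2/3 stops higher (brighter).
Net: −2/3 +2 2/3 +1 2/3 = +3 2/3 stops.

3 2/3 stops brighter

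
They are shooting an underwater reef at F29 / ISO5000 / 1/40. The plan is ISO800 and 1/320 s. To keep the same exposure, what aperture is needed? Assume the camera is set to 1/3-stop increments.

ISO: 5000 → 4000 → 3200 → 2500 → 2000 → 1600 → 1250 → 1000 → 800 — 2 2/3 stops lower (darker).
Shutter speed: 1/40 → 1/50 → 1/60 → 1/80 → 1/100 → 1/125 → 1/160 → 1/200 → 1/250 → 1/320 — 3 stops shorter (darker).
Net change so far: 5 2/3 stops darker. Offset with the aperture: f/29 → f/25 → f/22 → f/20 → f/18 → f/16 → f/14 → f/13 → f/11 → f/10 → f/9 → f/8 → f/7.1 → f/6.3 → f/5.6 → f/5 → f/4.5 → f/4.

f/4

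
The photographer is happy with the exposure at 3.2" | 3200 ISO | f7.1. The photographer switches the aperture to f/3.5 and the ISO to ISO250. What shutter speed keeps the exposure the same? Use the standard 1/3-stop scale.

10 s

Aperture: f/7.1 → f/6.3 → f/5.6 → f/5 → f/4.5 → f/4 → f/3.5 — 2 stops larger aperture (brighter).
ISO: 3200 → 2500 → 2000 → 1600 → 1250 → 1000 → 800 → 640 → 500 → 400 → 320 → 250 — 3 2/3 stops dropped (darker).
Net change so far: 1 2/3 stops darker. Offset with the shutter speed: 3.2 → 4 → 5 → 6 → 8 → 10.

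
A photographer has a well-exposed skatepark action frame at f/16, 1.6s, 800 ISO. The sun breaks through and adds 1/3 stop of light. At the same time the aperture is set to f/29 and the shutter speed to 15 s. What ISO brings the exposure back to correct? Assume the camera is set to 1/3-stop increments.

ISO 200

Scene light: 1/3 stop brighter.
Aperture: f/16 → f/18 → f/20 → f/22 → f/25 → f/29 — 1 2/3 stops smaller aperture (darker).
Shutter speed: 1.6 → 2 → 2.5 → 3.2 → 4 → 5 → 6 → 8 → 10 → 13 → 15 — 3 1/3 stops longer (brighter).
Net so far: 2 stops brighter. ISO: 800 → 640 → 500 → 400 → 320 → 250 → 200.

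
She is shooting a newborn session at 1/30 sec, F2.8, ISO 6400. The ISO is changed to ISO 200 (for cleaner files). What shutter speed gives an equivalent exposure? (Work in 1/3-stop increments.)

1 s

ISO: 6400 → 5000 → 4000 → 3200 → 2500 → 2000 → 1600 → 1250 → 1000 → 800 → 640 → 500 → 400 → 320 → 250 → 200 — 5 stops dropped (darker).
Need 5 stops brighter from the shutter speed: 1/30 → 1/25 → 1/20 → 1/15 → 1/13 → 1/10 → 1/8 → 1/6 → 1/5 → 1/4 → 0.3 → 0.4 → 0.5 → 0.6 → 0.8 → 1.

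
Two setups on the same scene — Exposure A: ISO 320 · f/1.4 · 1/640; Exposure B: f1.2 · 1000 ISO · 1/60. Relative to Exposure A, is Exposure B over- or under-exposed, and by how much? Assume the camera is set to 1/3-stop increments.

5 1/3 stops brighter

Aperture: f/1.4 → f/1.2 — 1/3 stop larger aperture (brighter).
Shutter speed: 1/640 → 1/500 → 1/400 → 1/320 → 1/250 → 1/200 → 1/160 → 1/125 → 1/100 → 1/80 → 1/60 — 3 1/3 stops slower (brighter).
ISO: 320 → 400 → 500 → 640 → 800 → 1000 — 1 2/3 stops raised (brighter).
Net: +1/3 +3 1/3 +1 2/3 = +5 1/3 stops.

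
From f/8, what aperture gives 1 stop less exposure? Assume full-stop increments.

Aperture: f/8 → f/11 — 1 stop narrower (darker).

f/11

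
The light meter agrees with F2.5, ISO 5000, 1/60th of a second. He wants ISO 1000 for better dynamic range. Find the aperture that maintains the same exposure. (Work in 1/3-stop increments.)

f/1.1

ISO: 5000 → 4000 → 3200 → 2500 → 2000 → 1600 → 1250 → 1000 — 2 1/3 stops dropped (darker).
Need 2 1/3 stops brighter from the aperture: f/2.5 → f/2.2 → f/2 → f/1.8 → f/1.6 → f/1.4 → f/1.2 → f/1.1.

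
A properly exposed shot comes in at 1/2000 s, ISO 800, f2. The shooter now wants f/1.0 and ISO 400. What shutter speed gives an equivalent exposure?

1/4000s

Aperture: f/2 → f/1.4 → f/1.0 — 2 stops larger aperture (brighter).
ISO: 800 → 400 — 1 stop dropped (darker).
Net change so far: 1 stop brighter. Offset with the shutter speed: 1/2000 → 1/4000.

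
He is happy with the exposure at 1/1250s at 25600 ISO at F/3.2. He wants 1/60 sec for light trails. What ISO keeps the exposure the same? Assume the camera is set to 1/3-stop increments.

Shutter speed: 1/1250 → 1/1000 → 1/800 → 1/640 → 1/500 → 1/400 → 1/320 → 1/250 → 1/200 → 1/160 → 1/125 → 1/100 → 1/80 → 1/60 — 4 1/3 stops slower (brighter).
Need 4 1/3 stops darker from the ISO: 25600 → 20000 → 16000 → 12800 → 10000 → 8000 → 6400 → 5000 → 4000 → 3200 → 2500 → 2000 → 1600 → 1250.

ISO 1250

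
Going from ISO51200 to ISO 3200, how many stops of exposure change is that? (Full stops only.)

51200 → 25600 → 12800 → 6400 → 3200 — count the steps: 4 stops.

4 stops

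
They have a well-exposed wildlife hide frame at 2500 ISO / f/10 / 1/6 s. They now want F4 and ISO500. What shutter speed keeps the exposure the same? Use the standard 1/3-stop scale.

1/8s

Aperture: f/10 → f/9 → f/8 → f/7.1 → f/6.3 → f/5.6 → f/5 → f/4.5 → f/4 — 2 2/3 stops larger aperture (brighter).
ISO: 2500 → 2000 → 1600 → 1250 → 1000 → 800 → 640 → 500 — 2 1/3 stops lower (darker).
Net change so far: 1/3 stop brighter. Offset with the shutter speed: 1/6 → 1/8.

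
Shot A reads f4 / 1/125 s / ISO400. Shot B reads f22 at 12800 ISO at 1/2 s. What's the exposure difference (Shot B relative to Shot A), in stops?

Aperture: f/4 → f/5.6 → f/8 → f/11 → f/16 → f/22 — 5 stops stopped down (darker).
Shutter speed: 1/125 → 1/60 → 1/30 → 1/15 → 1/8 → 1/4 → 1/2 — 6 stops slower (brighter).
ISO: 400 → 800 → 1600 → 3200 → 6400 → 12800 — 5 stops raised (brighter).
Net: −5 +6 +5 = +6 stops.

6 stops brighter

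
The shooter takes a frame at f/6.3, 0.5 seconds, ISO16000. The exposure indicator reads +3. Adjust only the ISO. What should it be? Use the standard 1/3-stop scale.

Overexposed by 3 stops → need 3 stops darker.
ISO: 16000 → 12800 → 10000 → 8000 → 6400 → 5000 → 4000 → 3200 → 2500 → 2000.

ISO 2000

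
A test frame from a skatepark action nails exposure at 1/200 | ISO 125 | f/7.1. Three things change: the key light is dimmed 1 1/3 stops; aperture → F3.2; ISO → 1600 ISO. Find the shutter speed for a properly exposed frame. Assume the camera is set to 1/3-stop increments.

Scene light: 1 1/3 stops darker.
Aperture: f/7.1 → f/6.3 → f/5.6 → f/5 → f/4.5 → f/4 → f/3.5 → f/3.2 — 2 1/3 stops larger aperture (brighter).
ISO: 125 → 160 → 200 → 250 → 320 → 400 → 500 → 640 → 800 → 1000 → 1250 → 1600 — 3 2/3 stops raised (brighter).
Net so far: 4 2/3 stops brighter. Shutter speed: 1/200 → 1/250 → 1/320 → 1/400 → 1/500 → 1/640 → 1/800 → 1/1000 → 1/1250 → 1/1600 → 1/2000 → 1/2500 → 1/3200 → 1/4000 → 1/5000.

1/5000s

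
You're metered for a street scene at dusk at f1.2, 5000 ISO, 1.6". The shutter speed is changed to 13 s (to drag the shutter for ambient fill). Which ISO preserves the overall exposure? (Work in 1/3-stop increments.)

Shutter speed: 1.6 → 2 → 2.5 → 3.2 → 4 → 5 → 6 → 8 → 10 → 13 — 3 stops longer (brighter).
Need 3 stops darker from the ISO: 5000 → 4000 → 3200 → 2500 → 2000 → 1600 → 1250 → 1000 → 800 → 640.

ISO 640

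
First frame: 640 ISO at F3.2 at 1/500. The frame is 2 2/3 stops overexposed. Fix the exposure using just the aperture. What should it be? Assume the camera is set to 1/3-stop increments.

f/8

Overexposed by 2 2/3 stops → need 2 2/3 stops darker.
Aperture: f/3.2 → f/3.5 → f/4 → f/4.5 → f/5 → f/5.6 → f/6.3 → f/7.1 → f/8.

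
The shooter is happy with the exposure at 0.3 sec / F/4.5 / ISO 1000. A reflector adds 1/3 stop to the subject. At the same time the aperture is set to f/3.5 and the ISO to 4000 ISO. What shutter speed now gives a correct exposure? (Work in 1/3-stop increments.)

Scene light: 1/3 stop brighter.
Aperture: f/4.5 → f/4 → f/3.5 — 2/3 stop wider (brighter).
ISO: 1000 → 1250 → 1600 → 2000 → 2500 → 3200 → 4000 — 2 stops higher (brighter).
Net so far: 3 stops brighter. Shutter speed: 0.3 → 1/4 → 1/5 → 1/6 → 1/8 → 1/10 → 1/13 → 1/15 → 1/20 → 1/25.

1/25s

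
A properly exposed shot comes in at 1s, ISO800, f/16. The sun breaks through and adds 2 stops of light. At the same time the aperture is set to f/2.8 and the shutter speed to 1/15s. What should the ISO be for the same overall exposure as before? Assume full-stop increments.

Scene light: 2 stops brighter.
Aperture: f/16 → f/11 → f/8 → f/5.6 → f/4 → f/2.8 — 5 stops larger aperture (brighter).
Shutter speed: 1 → 1/2 → 1/4 → 1/8 → 1/15 — 4 stops faster (darker).
Net so far: 3 stops brighter. ISO: 800 → 400 → 200 → 100.

ISO 100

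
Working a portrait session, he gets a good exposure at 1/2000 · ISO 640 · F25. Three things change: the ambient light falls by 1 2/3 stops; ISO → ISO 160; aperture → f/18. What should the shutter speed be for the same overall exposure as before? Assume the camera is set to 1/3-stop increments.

Scene light: 1 2/3 stops darker.
ISO: 640 → 500 → 400 → 320 → 250 → 200 → 160 — 2 stops lower (darker).
Aperture: f/25 → f/22 → f/20 → f/18 — 1 stop wider (brighter).
Net so far: 2 2/3 stops darker. Shutter speed: 1/2000 → 1/1600 → 1/1250 → 1/1000 → 1/800 → 1/640 → 1/500 → 1/400 → 1/320.

1/320s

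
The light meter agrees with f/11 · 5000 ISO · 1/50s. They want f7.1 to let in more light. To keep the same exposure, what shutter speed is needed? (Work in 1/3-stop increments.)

Aperture: f/11 → f/10 → f/9 → f/8 → f/7.1 — 1 1/3 stops opened up (brighter).
Need 1 1/3 stops darker from the shutter speed: 1/50 → 1/60 → 1/80 → 1/100 → 1/125.

1/125s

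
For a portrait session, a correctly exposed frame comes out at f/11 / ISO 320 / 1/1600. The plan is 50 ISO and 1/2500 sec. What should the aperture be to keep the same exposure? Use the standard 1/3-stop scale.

f/3.5

ISO: 320 → 250 → 200 → 160 → 125 → 100 → 80 → 64 → 50 — 2 2/3 stops dropped (darker).
Shutter speed: 1/1600 → 1/2000 → 1/2500 — 2/3 stop shorter (darker).
Net change so far: 3 1/3 stops darker. Offset with the aperture: f/11 → f/10 → f/9 → f/8 → f/7.1 → f/6.3 → f/5.6 → f/5 → f/4.5 → f/4 → f/3.5.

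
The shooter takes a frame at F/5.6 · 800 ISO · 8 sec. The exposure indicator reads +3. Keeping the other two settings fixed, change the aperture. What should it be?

f/16

Overexposed by 3 stops → need 3 stops darker.
Aperture: f/5.6 → f/8 → f/11 → f/16.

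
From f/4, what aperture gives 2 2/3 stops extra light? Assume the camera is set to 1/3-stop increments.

f/1.6

Aperture: f/4 → f/3.5 → f/3.2 → f/2.8 → f/2.5 → f/2.2 → f/2 → f/1.8 → f/1.6 — 2 2/3 stops wider (brighter).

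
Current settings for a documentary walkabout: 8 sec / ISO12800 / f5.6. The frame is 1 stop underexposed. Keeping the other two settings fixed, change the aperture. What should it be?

Underexposed by 1 stop → need 1 stop brighter.
Aperture: f/5.6 → f/4.

f/4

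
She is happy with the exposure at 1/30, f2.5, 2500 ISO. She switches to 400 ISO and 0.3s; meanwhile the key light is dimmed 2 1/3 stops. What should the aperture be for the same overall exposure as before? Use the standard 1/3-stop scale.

Scene light: 2 1/3 stops darker.
ISO: 2500 → 2000 → 1600 → 1250 → 1000 → 800 → 640 → 500 → 400 — 2 2/3 stops lower (darker).
Shutter speed: 1/30 → 1/25 → 1/20 → 1/15 → 1/13 → 1/10 → 1/8 → 1/6 → 1/5 → 1/4 → 0.3 — 3 1/3 stops slower (brighter).
Net so far: 1 2/3 stops darker. Aperture: f/2.5 → f/2.2 → f/2 → f/1.8 → f/1.6 → f/1.4.

f/1.4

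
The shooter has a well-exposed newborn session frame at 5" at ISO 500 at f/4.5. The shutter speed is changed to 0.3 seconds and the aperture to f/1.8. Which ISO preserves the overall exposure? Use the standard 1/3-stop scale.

ISO 1250

Shutter speed: 5 → 4 → 3.2 → 2.5 → 2 → 1.6 → 1.3 → 1 → 0.8 → 0.6 → 0.5 → 0.4 → 0.3 — 4 stops faster (darker).
Aperture: f/4.5 → f/4 → f/3.5 → f/3.2 → f/2.8 → f/2.5 → f/2.2 → f/2 → f/1.8 — 2 2/3 stops opened up (brighter).
Net change so far: 1 1/3 stops darker. Offset with the ISO: 500 → 640 → 800 → 1000 → 1250.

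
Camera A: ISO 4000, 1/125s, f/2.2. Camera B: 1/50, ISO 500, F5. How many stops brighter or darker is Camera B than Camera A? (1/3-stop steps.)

4 stops darker

Aperture: f/2.2 → f/2.5 → f/2.8 → f/3.2 → f/3.5 → f/4 → f/4.5 → f/5 — 2 1/3 stops smaller aperture (darker).
Shutter speed: 1/125 → 1/100 → 1/80 → 1/60 → 1/50 — 1 1/3 stops slower (brighter).
ISO: 4000 → 3200 → 2500 → 2000 → 1600 → 1250 → 1000 → 800 → 640 → 500 — 3 stops dropped (darker).
Net: −2 1/3 +1 1/3 −3 = −4 stops.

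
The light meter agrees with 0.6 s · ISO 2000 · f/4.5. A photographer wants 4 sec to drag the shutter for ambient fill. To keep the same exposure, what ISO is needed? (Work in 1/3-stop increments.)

Shutter speed: 0.6 → 0.8 → 1 → 1.3 → 1.6 → 2 → 2.5 → 3.2 → 4 — 2 2/3 stops longer (brighter).
Need 2 2/3 stops darker from the ISO: 2000 → 1600 → 1250 → 1000 → 800 → 640 → 500 → 400 → 320.

ISO 320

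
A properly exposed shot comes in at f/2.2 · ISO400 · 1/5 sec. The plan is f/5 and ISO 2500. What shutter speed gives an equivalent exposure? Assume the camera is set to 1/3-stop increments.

Aperture: f/2.2 → f/2.5 → f/2.8 → f/3.2 → f/3.5 → f/4 → f/4.5 → f/5 — 2 1/3 stops stopped down (darker).
ISO: 400 → 500 → 640 → 800 → 1000 → 1250 → 1600 → 2000 → 2500 — 2 2/3 stops higher (brighter).
Net change so far: 1/3 stop brighter. Offset with the shutter speed: 1/5 → 1/6.

1/6s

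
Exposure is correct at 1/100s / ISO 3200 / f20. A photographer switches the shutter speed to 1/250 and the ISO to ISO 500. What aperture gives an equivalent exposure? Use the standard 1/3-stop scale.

Shutter speed: 1/100 → 1/125 → 1/160 → 1/200 → 1/250 — 1 1/3 stops shorter (darker).
ISO: 3200 → 2500 → 2000 → 1600 → 1250 → 1000 → 800 → 640 → 500 — 2 2/3 stops lower (darker).
Net change so far: 4 stops darker. Offset with the aperture: f/20 → f/18 → f/16 → f/14 → f/13 → f/11 → f/10 → f/9 → f/8 → f/7.1 → f/6.3 → f/5.6 → f/5.

f/5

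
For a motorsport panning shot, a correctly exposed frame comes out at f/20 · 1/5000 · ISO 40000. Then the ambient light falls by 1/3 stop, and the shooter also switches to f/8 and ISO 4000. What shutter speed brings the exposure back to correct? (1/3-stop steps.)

Scene light: 1/3 stop darker.
Aperture: f/20 → f/18 → f/16 → f/14 → f/13 → f/11 → f/10 → f/9 → f/8 — 2 2/3 stops opened up (brighter).
ISO: 40000 → 32000 → 25600 → 20000 → 16000 → 12800 → 10000 → 8000 → 6400 → 5000 → 4000 — 3 1/3 stops dropped (darker).
Net so far: 1 stop darker. Shutter speed: 1/5000 → 1/4000 → 1/3200 → 1/2500.

1/2500s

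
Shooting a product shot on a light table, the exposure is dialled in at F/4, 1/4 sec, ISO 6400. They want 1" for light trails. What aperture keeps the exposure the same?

f/8

Shutter speed: 1/4 → 1/2 → 1 — 2 stops longer (brighter).
Need 2 stops darker from the aperture: f/4 → f/5.6 → f/8.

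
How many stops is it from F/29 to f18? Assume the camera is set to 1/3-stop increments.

1 1/3 stops

f/29 → f/25 → f/22 → f/20 → f/18 — count the steps: 4 third-stops = 1 1/3 stops.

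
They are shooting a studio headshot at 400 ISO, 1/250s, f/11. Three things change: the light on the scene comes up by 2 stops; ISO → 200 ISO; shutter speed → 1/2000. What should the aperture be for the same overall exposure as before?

Scene light: 2 stops brighter.
ISO: 400 → 200 — 1 stop lower (darker).
Shutter speed: 1/250 → 1/500 → 1/1000 → 1/2000 — 3 stops faster (darker).
Net so far: 2 stops darker. Aperture: f/11 → f/8 → f/5.6.

f/5.6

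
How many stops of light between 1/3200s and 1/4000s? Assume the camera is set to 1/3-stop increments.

1/3 stop

1/3200 → 1/4000 — count the steps: 1 third-stops = 1/3 stop.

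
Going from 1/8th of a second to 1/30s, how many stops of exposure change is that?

1/8 → 1/15 → 1/30 — count the steps: 2 stops.

2 stops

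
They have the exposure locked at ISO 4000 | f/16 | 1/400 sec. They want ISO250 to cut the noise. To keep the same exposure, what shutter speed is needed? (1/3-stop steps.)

ISO: 4000 → 3200 → 2500 → 2000 → 1600 → 1250 → 1000 → 800 → 640 → 500 → 400 → 320 → 250 — 4 stops dropped (darker).
Need 4 stops brighter from the shutter speed: 1/400 → 1/320 → 1/250 → 1/200 → 1/160 → 1/125 → 1/100 → 1/80 → 1/60 → 1/50 → 1/40 → 1/30 → 1/25.

1/25s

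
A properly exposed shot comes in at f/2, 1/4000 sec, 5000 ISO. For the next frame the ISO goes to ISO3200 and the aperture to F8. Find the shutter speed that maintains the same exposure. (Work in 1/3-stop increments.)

1/160s

ISO: 5000 → 4000 → 3200 — 2/3 stop dropped (darker).
Aperture: f/2 → f/2.2 → f/2.5 → f/2.8 → f/3.2 → f/3.5 → f/4 → f/4.5 → f/5 → f/5.6 → f/6.3 → f/7.1 → f/8 — 4 stops smaller aperture (darker).
Net change so far: 4 2/3 stops darker. Offset with the shutter speed: 1/4000 → 1/3200 → 1/2500 → 1/2000 → 1/1600 → 1/1250 → 1/1000 → 1/800 → 1/640 → 1/500 → 1/400 → 1/320 → 1/250 → 1/200 → 1/160.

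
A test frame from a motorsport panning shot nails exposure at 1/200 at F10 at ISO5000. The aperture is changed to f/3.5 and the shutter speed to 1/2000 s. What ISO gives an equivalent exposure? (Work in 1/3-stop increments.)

ISO 6400

Aperture: f/10 → f/9 → f/8 → f/7.1 → f/6.3 → f/5.6 → f/5 → f/4.5 → f/4 → f/3.5 — 3 stops opened up (brighter).
Shutter speed: 1/200 → 1/250 → 1/320 → 1/400 → 1/500 → 1/640 → 1/800 → 1/1000 → 1/1250 → 1/1600 → 1/2000 — 3 1/3 stops faster (darker).
Net change so far: 1/3 stop darker. Offset with the ISO: 5000 → 6400.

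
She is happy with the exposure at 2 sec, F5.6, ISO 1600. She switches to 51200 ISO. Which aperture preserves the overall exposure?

ISO: 1600 → 3200 → 6400 → 12800 → 25600 → 51200 — 5 stops raised (brighter).
Need 5 stops darker from the aperture: f/5.6 → f/8 → f/11 → f/16 → f/22 → f/32.

f/32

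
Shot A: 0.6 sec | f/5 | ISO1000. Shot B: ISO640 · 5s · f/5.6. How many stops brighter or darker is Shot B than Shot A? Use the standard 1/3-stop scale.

2 stops brighter

Aperture: f/5 → f/5.6 — 1/3 stop smaller aperture (darker).
Shutter speed: 0.6 → 0.8 → 1 → 1.3 → 1.6 → 2 → 2.5 → 3.2 → 4 → 5 — 3 stops slower (brighter).
ISO: 1000 → 800 → 640 — 2/3 stop dropped (darker).
Net: −1/3 +3 −2/3 = +2 stops.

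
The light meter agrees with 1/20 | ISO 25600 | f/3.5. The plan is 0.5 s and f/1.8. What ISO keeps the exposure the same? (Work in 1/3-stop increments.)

ISO 640

Shutter speed: 1/20 → 1/15 → 1/13 → 1/10 → 1/8 → 1/6 → 1/5 → 1/4 → 0.3 → 0.4 → 0.5 — 3 1/3 stops longer (brighter).
Aperture: f/3.5 → f/3.2 → f/2.8 → f/2.5 → f/2.2 → f/2 → f/1.8 — 2 stops wider (brighter).
Net change so far: 5 1/3 stops brighter. Offset with the ISO: 25600 → 20000 → 16000 → 12800 → 10000 → 8000 → 6400 → 5000 → 4000 → 3200 → 2500 → 2000 → 1600 → 1250 → 1000 → 800 → 640.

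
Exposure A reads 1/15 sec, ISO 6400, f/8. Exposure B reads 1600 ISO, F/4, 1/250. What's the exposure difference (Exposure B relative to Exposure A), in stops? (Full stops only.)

Aperture: f/8 → f/5.6 → f/4 — 2 stops wider (brighter).
Shutter speed: 1/15 → 1/30 → 1/60 → 1/125 → 1/250 — 4 stops faster (darker).
ISO: 6400 → 3200 → 1600 — 2 stops dropped (darker).
Net: +2 −4 −2 = −4 stops.

4 stops darker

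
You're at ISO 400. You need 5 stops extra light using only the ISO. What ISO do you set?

ISO 12800

ISO: 400 → 800 → 1600 → 3200 → 6400 → 12800 — 5 stops raised (brighter).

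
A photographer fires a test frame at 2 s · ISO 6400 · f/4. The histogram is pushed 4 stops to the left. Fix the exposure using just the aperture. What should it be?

f/1.0

Underexposed by 4 stops → need 4 stops brighter.
Aperture: f/4 → f/2.8 → f/2 → f/1.4 → f/1.0.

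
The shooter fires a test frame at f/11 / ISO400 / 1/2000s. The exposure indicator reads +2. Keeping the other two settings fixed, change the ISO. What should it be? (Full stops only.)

ISO 100

Overexposed by 2 stops → need 2 stops darker.
ISO: 400 → 200 → 100.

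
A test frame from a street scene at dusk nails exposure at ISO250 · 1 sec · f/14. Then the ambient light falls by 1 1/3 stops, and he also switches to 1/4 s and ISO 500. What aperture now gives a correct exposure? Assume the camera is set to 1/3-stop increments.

Scene light: 1 1/3 stops darker.
Shutter speed: 1 → 0.8 → 0.6 → 0.5 → 0.4 → 0.3 → 1/4 — 2 stops faster (darker).
ISO: 250 → 320 → 400 → 500 — 1 stop raised (brighter).
Net so far: 2 1/3 stops darker. Aperture: f/14 → f/13 → f/11 → f/10 → f/9 → f/8 → f/7.1 → f/6.3.

f/6.3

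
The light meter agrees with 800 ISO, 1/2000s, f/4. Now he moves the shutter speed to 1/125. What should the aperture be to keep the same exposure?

Shutter speed: 1/2000 → 1/1000 → 1/500 → 1/250 → 1/125 — 4 stops slower (brighter).
Need 4 stops darker from the aperture: f/4 → f/5.6 → f/8 → f/11 → f/16.

f/16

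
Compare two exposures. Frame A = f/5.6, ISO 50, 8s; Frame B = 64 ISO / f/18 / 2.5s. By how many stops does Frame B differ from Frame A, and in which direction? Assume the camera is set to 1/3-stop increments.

Aperture: f/5.6 → f/6.3 → f/7.1 → f/8 → f/9 → f/10 → f/11 → f/13 → f/14 → f/16 → f/18 — 3 1/3 stops narrower (darker).
Shutter speed: 8 → 6 → 5 → 4 → 3.2 → 2.5 — 1 2/3 stops faster (darker).
ISO: 50 → 64 — 1/3 stop raised (brighter).
Net: −3 1/3 −1 2/3 +1/3 = −4 2/3 stops.

4 2/3 stops darker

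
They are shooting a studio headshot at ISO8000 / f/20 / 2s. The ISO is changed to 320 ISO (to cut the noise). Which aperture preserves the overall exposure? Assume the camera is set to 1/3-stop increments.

ISO: 8000 → 6400 → 5000 → 4000 → 3200 → 2500 → 2000 → 1600 → 1250 → 1000 → 800 → 640 → 500 → 400 → 320 — 4 2/3 stops lower (darker).
Need 4 2/3 stops brighter from the aperture: f/20 → f/18 → f/16 → f/14 → f/13 → f/11 → f/10 → f/9 → f/8 → f/7.1 → f/6.3 → f/5.6 → f/5 → f/4.5 → f/4.

f/4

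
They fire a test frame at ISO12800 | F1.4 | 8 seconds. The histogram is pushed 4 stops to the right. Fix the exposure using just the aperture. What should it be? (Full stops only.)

Overexposed by 4 stops → need 4 stops darker.
Aperture: f/1.4 → f/2 → f/2.8 → f/4 → f/5.6.

f/5.6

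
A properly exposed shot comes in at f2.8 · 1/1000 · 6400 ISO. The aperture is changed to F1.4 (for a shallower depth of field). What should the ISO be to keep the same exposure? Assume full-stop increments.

Aperture: f/2.8 → f/2 → f/1.4 — 2 stops opened up (brighter).
Need 2 stops darker from the ISO: 6400 → 3200 → 1600.

ISO 1600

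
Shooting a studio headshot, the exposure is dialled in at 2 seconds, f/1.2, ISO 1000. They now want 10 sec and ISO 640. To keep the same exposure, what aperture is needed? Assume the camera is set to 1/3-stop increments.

Shutter speed: 2 → 2.5 → 3.2 → 4 → 5 → 6 → 8 → 10 — 2 1/3 stops slower (brighter).
ISO: 1000 → 800 → 640 — 2/3 stop lower (darker).
Net change so far: 1 2/3 stops brighter. Offset with the aperture: f/1.2 → f/1.4 → f/1.6 → f/1.8 → f/2 → f/2.2.

f/2.2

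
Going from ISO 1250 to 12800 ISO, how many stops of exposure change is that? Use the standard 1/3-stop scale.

1250 → 1600 → 2000 → 2500 → 3200 → 4000 → 5000 → 6400 → 8000 → 10000 → 12800 — count the steps: 10 third-stops = 3 1/3 stops.

3 1/3 stops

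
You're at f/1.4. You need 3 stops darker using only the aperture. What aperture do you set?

f/4

Aperture: f/1.4 → f/2 → f/2.8 → f/4 — 3 stops stopped down (darker).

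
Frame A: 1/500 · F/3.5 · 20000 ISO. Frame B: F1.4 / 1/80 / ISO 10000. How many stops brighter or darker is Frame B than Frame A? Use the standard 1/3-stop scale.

4 1/3 stops brighter

Aperture: f/3.5 → f/3.2 → f/2.8 → f/2.5 → f/2.2 → f/2 → f/1.8 → f/1.6 → f/1.4 — 2 2/3 stops wider (brighter).
Shutter speed: 1/500 → 1/400 → 1/320 → 1/250 → 1/200 → 1/160 → 1/125 → 1/100 → 1/80 — 2 2/3 stops longer (brighter).
ISO: 20000 → 16000 → 12800 → 10000 — 1 stop dropped (darker).
Net: +2 2/3 +2 2/3 −1 = +4 1/3 stops.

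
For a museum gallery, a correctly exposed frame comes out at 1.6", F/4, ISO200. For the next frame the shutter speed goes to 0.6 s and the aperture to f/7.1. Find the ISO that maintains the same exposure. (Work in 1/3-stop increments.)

Shutter speed: 1.6 → 1.3 → 1 → 0.8 → 0.6 — 1 1/3 stops faster (darker).
Aperture: f/4 → f/4.5 → f/5 → f/5.6 → f/6.3 → f/7.1 — 1 2/3 stops smaller aperture (darker).
Net change so far: 3 stops darker. Offset with the ISO: 200 → 250 → 320 → 400 → 500 → 640 → 800 → 1000 → 1250 → 1600.

ISO 1600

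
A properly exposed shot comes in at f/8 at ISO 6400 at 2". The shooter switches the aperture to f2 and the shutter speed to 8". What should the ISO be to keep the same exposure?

ISO 100

Aperture: f/8 → f/5.6 → f/4 → f/2.8 → f/2 — 4 stops wider (brighter).
Shutter speed: 2 → 4 → 8 — 2 stops longer (brighter).
Net change so far: 6 stops brighter. Offset with the ISO: 6400 → 3200 → 1600 → 800 → 400 → 200 → 100.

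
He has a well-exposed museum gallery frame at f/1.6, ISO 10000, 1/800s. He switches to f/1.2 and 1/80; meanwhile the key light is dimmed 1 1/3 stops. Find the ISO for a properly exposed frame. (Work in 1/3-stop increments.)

Scene light: 1 1/3 stops darker.
Aperture: f/1.6 → f/1.4 → f/1.2 — 2/3 stop opened up (brighter).
Shutter speed: 1/800 → 1/640 → 1/500 → 1/400 → 1/320 → 1/250 → 1/200 → 1/160 → 1/125 → 1/100 → 1/80 — 3 1/3 stops slower (brighter).
Net so far: 2 2/3 stops brighter. ISO: 10000 → 8000 → 6400 → 5000 → 4000 → 3200 → 2500 → 2000 → 1600.

ISO 1600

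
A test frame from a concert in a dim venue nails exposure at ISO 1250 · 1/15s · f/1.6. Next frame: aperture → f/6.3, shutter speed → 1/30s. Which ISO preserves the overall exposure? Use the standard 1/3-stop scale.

ISO 40000

Aperture: f/1.6 → f/1.8 → f/2 → f/2.2 → f/2.5 → f/2.8 → f/3.2 → f/3.5 → f/4 → f/4.5 → f/5 → f/5.6 → f/6.3 — 4 stops narrower (darker).
Shutter speed: 1/15 → 1/20 → 1/25 → 1/30 — 1 stop faster (darker).
Net change so far: 5 stops darker. Offset with the ISO: 1250 → 1600 → 2000 → 2500 → 3200 → 4000 → 5000 → 6400 → 8000 → 10000 → 12800 → 16000 → 20000 → 25600 → 32000 → 40000.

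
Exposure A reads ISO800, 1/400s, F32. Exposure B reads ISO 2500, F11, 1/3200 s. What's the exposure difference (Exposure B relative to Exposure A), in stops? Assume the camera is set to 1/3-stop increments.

1 2/3 stops brighter

Aperture: f/32 → f/29 → f/25 → f/22 → f/20 → f/18 → f/16 → f/14 → f/13 → f/11 — 3 stops larger aperture (brighter).
Shutter speed: 1/400 → 1/500 → 1/640 → 1/800 → 1/1000 → 1/1250 → 1/1600 → 1/2000 → 1/2500 → 1/3200 — 3 stops shorter (darker).
ISO: 800 → 1000 → 1250 → 1600 → 2000 → 2500 — 1 2/3 stops raised (brighter).
Net: +3 −3 +1 2/3 = +1 2/3 stops.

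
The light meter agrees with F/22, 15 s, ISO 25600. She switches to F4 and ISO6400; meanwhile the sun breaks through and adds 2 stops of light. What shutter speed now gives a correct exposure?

1/2s

Scene light: 2 stops brighter.
Aperture: f/22 → f/16 → f/11 → f/8 → f/5.6 → f/4 — 5 stops wider (brighter).
ISO: 25600 → 12800 → 6400 — 2 stops lower (darker).
Net so far: 5 stops brighter. Shutter speed: 15 → 8 → 4 → 2 → 1 → 1/2.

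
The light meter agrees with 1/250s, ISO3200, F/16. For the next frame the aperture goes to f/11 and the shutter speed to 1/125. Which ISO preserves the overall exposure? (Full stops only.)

Aperture: f/16 → f/11 — 1 stop wider (brighter).
Shutter speed: 1/250 → 1/125 — 1 stop slower (brighter).
Net change so far: 2 stops brighter. Offset with the ISO: 3200 → 1600 → 800.

ISO 800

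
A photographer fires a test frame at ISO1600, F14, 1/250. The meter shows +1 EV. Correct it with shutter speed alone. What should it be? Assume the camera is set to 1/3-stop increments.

Overexposed by 1 stop → need 1 stop darker.
Shutter speed: 1/250 → 1/320 → 1/400 → 1/500.

1/500s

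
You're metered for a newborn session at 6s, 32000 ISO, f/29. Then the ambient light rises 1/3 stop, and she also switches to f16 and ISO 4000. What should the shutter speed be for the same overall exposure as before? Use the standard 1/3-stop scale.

Scene light: 1/3 stop brighter.
Aperture: f/29 → f/25 → f/22 → f/20 → f/18 → f/16 — 1 2/3 stops opened up (brighter).
ISO: 32000 → 25600 → 20000 → 16000 → 12800 → 10000 → 8000 → 6400 → 5000 → 4000 — 3 stops lower (darker).
Net so far: 1 stop darker. Shutter speed: 6 → 8 → 10 → 13.

13 s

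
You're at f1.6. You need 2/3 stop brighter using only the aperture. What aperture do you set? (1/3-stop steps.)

Aperture: f/1.6 → f/1.4 → f/1.2 — 2/3 stop larger aperture (brighter).

f/1.2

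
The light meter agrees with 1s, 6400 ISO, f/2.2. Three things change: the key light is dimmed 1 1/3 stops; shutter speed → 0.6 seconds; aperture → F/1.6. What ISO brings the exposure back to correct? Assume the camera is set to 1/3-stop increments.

ISO 12800

Scene light: 1 1/3 stops darker.
Shutter speed: 1 → 0.8 → 0.6 — 2/3 stop faster (darker).
Aperture: f/2.2 → f/2 → f/1.8 → f/1.6 — 1 stop wider (brighter).
Net so far: 1 stop darker. ISO: 6400 → 8000 → 10000 → 12800.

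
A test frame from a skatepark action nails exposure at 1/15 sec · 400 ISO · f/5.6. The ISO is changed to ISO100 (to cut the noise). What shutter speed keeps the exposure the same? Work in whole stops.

ISO: 400 → 200 → 100 — 2 stops lower (darker).
Need 2 stops brighter from the shutter speed: 1/15 → 1/8 → 1/4.

1/4s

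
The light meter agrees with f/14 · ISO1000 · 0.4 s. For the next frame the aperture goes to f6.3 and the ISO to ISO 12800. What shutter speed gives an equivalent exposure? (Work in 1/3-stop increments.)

Aperture: f/14 → f/13 → f/11 → f/10 → f/9 → f/8 → f/7.1 → f/6.3 — 2 1/3 stops opened up (brighter).
ISO: 1000 → 1250 → 1600 → 2000 → 2500 → 3200 → 4000 → 5000 → 6400 → 8000 → 10000 → 12800 — 3 2/3 stops higher (brighter).
Net change so far: 6 stops brighter. Offset with the shutter speed: 0.4 → 0.3 → 1/4 → 1/5 → 1/6 → 1/8 → 1/10 → 1/13 → 1/15 → 1/20 → 1/25 → 1/30 → 1/40 → 1/50 → 1/60 → 1/80 → 1/100 → 1/125 → 1/160.

1/160s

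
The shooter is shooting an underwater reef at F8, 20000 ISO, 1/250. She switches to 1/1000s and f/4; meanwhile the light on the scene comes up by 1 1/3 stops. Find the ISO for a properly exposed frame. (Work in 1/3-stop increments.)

Scene light: 1 1/3 stops brighter.
Shutter speed: 1/250 → 1/320 → 1/400 → 1/500 → 1/640 → 1/800 → 1/1000 — 2 stops faster (darker).
Aperture: f/8 → f/7.1 → f/6.3 → f/5.6 → f/5 → f/4.5 → f/4 — 2 stops larger aperture (brighter).
Net so far: 1 1/3 stops brighter. ISO: 20000 → 16000 → 12800 → 10000 → 8000.

ISO 8000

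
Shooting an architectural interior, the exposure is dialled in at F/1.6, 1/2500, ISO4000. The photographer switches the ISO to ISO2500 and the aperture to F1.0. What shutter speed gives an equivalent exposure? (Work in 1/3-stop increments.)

ISO: 4000 → 3200 → 2500 — 2/3 stop dropped (darker).
Aperture: f/1.6 → f/1.4 → f/1.2 → f/1.1 → f/1.0 — 1 1/3 stops wider (brighter).
Net change so far: 2/3 stop brighter. Offset with the shutter speed: 1/2500 → 1/3200 → 1/4000.

1/4000s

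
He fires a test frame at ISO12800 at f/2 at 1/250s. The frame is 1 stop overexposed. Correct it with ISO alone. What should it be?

Overexposed by 1 stop → need 1 stop darker.
ISO: 12800 → 6400.

ISO 6400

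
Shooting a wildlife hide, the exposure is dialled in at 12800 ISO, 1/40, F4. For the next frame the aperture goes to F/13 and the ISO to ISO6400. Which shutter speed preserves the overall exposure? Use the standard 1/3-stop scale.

0.5 s

Aperture: f/4 → f/4.5 → f/5 → f/5.6 → f/6.3 → f/7.1 → f/8 → f/9 → f/10 → f/11 → f/13 — 3 1/3 stops stopped down (darker).
ISO: 12800 → 10000 → 8000 → 6400 — 1 stop dropped (darker).
Net change so far: 4 1/3 stops darker. Offset with the shutter speed: 1/40 → 1/30 → 1/25 → 1/20 → 1/15 → 1/13 → 1/10 → 1/8 → 1/6 → 1/5 → 1/4 → 0.3 → 0.4 → 0.5.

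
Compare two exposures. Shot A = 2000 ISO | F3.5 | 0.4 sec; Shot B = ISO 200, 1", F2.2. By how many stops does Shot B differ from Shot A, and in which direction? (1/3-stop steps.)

Aperture: f/3.5 → f/3.2 → f/2.8 → f/2.5 → f/2.2 — 1 1/3 stops larger aperture (brighter).
Shutter speed: 0.4 → 0.5 → 0.6 → 0.8 → 1 — 1 1/3 stops longer (brighter).
ISO: 2000 → 1600 → 1250 → 1000 → 800 → 640 → 500 → 400 → 320 → 250 → 200 — 3 1/3 stops lower (darker).
Net: +1 1/3 +1 1/3 −3 1/3 = −2/3 stops.

2/3 stop darker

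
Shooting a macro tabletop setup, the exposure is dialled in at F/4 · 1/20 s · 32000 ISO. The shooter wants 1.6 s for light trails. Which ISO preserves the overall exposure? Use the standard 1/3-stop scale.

Shutter speed: 1/20 → 1/15 → 1/13 → 1/10 → 1/8 → 1/6 → 1/5 → 1/4 → 0.3 → 0.4 → 0.5 → 0.6 → 0.8 → 1 → 1.3 → 1.6 — 5 stops longer (brighter).
Need 5 stops darker from the ISO: 32000 → 25600 → 20000 → 16000 → 12800 → 10000 → 8000 → 6400 → 5000 → 4000 → 3200 → 2500 → 2000 → 1600 → 1250 → 1000.

ISO 1000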